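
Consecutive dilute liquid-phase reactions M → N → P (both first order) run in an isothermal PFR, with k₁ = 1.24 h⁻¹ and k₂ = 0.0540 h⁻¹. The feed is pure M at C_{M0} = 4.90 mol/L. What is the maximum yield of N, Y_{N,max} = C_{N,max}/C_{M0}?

For a first-order series the maximum intermediate yield is C_{N,max}/C_{M0} = (k₁/k₂)^[k₂/(k₂−k₁)].
= (1.24/0.0540)^(0.0540/(0.0540−1.24)) = (22.96)^(-0.04553) = 0.8670.

0.867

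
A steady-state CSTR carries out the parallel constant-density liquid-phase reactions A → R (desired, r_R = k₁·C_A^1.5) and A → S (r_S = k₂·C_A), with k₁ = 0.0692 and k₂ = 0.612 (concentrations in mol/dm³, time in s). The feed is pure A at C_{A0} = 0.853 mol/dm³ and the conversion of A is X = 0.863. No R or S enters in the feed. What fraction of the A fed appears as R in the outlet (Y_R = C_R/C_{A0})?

0.0321

Exit C_A = C_{A0}(1−X) = 0.853×0.137 = 0.1169 mol/dm³.
Rates in a CSTR are evaluated at the outlet concentration: r_R = 0.0692×0.1169^1.5 = 0.002764, r_S = 0.612×0.1169 = 0.07152.
Fraction of consumed A going to R: r_R/(r_R+r_S) = 0.03722.
C_R = 0.03722·C_{A0}·X = 0.03722×0.853×0.863 = 0.0274 mol/dm³; Y_R = C_R/C_{A0} = 0.0321.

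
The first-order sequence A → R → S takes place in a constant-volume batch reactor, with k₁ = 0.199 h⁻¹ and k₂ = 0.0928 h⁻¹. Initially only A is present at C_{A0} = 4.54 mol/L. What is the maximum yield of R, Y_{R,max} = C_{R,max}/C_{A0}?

Evaluating C_R at t_opt = ln(k₂/k₁)/(k₂−k₁) gives C_{R,max}/C_{A0} = (k₁/k₂)^[k₂/(k₂−k₁)].
= (0.199/0.0928)^(0.0928/(0.0928−0.199)) = (2.144)^(-0.8738) = 0.5134.

0.513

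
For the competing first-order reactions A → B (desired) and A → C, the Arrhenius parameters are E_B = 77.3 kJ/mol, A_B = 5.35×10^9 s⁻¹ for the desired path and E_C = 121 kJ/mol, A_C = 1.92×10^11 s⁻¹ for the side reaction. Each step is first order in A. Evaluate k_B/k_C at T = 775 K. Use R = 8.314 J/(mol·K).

With equal orders, S_{B/C} = k_B/k_C = (A_B/A_C)·exp[(E_C−E_B)/(RT)].
(E_C−E_B)/(RT) = (121−77.3)×10³/(8.314×775) = 43700/6443 = 6.782.
k_B/k_C = (5.35×10^9/1.92×10^11)·exp(6.782) = 0.02786 × 882.0 = 24.6.

24.6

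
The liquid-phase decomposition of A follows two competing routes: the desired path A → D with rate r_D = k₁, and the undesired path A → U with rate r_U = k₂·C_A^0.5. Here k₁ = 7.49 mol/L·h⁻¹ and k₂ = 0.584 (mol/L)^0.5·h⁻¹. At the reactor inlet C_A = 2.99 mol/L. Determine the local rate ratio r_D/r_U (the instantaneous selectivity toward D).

7.42

S_{D/U} = r_D/r_U = (k₁)/(k₂·C_A^0.5) = (k₁/k₂)·C_A^-0.5.
= (7.49) / (0.584×2.990^0.5) = 7.490/1.010 = 7.42.
The undesired path is higher order in A, so low C_A (CSTR or dilute feed) favours D.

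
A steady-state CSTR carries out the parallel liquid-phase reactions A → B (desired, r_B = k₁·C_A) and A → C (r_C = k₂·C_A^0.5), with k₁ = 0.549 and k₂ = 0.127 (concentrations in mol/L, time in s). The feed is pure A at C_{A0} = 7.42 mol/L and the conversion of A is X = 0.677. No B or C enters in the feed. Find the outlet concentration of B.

Exit C_A = C_{A0}(1−X) = 7.42×0.323 = 2.397 mol/L.
In a CSTR the entire volume is at exit conditions, so r_B = 0.549×2.397 = 1.316 and r_C = 0.127×2.397^0.5 = 0.1966.
Fraction of consumed A going to B: r_B/(r_B+r_C) = 0.8700.
C_B = 0.8700·C_{A0}·X = 0.8700×7.42×0.677 = 4.37 mol/L.

4.37 mol/L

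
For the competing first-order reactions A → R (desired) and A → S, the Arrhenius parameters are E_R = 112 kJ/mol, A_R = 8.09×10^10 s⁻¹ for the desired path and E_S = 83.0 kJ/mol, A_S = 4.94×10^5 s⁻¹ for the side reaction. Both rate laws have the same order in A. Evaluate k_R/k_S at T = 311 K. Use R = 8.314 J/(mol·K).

k_R/k_S = (A_R/A_S)·exp[−(E_R−E_S)/(RT)] = (A_R/A_S)·exp[(E_S−E_R)/(RT)].
(E_S−E_R)/(RT) = (83.0−112)×10³/(8.314×311) = -29000/2586 = -11.22.
k_R/k_S = (8.09×10^10/4.94×10^5)·exp(-11.22) = 1.638×10^5 × 1.346×10^-5 = 2.20.

2.20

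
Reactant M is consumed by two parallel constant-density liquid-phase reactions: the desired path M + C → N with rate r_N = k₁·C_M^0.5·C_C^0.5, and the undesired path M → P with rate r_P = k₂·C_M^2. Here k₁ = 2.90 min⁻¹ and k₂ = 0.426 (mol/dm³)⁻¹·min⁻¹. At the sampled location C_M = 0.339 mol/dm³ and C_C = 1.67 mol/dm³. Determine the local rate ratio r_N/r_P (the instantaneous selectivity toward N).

S_{N/P} = r_N/r_P = (k₁·C_M^0.5·C_C^0.5)/(k₂·C_M^2) = (k₁/k₂)·C_M^-1.5·C_C^0.5.
= (2.90×0.3390^0.5×1.670^0.5) / (0.426×0.3390^2) = 2.182/0.04896 = 44.6.
The undesired path is higher order in M, so low C_M (CSTR or dilute feed) favours N.

44.6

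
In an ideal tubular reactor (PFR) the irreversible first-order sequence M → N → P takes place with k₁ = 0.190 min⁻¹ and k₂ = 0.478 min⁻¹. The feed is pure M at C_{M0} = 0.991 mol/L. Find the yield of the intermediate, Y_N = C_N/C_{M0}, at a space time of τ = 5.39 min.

0.187

Solving the coupled first-order balances gives C_N(τ) = [k₁/(k₂−k₁)]·C_{M0}·(e^(−k₁τ) − e^(−k₂τ)).
e^(−k₁τ) = e^(−0.190×5.39) = e^(−1.024) = 0.3591; e^(−k₂τ) = e^(−2.576) = 0.07605.
C_N = 0.190×0.991/(0.478−0.190) × (0.3591−0.07605) = 0.6538×0.2831 = 0.1851 mol/L.
Y_N = C_N/C_{M0} = 0.1851/0.991 = 0.187.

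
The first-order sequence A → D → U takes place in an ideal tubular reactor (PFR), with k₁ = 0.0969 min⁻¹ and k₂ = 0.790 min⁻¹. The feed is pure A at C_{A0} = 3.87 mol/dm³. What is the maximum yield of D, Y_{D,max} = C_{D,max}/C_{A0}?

0.0915

At the optimum, C_{D,max}/C_{A0} = (k₁/k₂)^[k₂/(k₂−k₁)].
= (0.0969/0.790)^(0.790/(0.790−0.0969)) = (0.1227)^(1.140) = 0.09147.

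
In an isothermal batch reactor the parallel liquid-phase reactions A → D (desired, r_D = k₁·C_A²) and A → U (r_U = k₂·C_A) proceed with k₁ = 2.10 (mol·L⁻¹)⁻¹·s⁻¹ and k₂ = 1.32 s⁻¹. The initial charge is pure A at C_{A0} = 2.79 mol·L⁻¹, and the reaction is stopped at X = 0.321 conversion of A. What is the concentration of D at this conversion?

0.705 mol·L⁻¹

C_A = C_{A0}(1−X) = 1.894 mol·L⁻¹.
Along a PFR/batch, dC_U/dC_A = −r_U/(r_D+r_U) = −k₂/(k₂+k₁·C_A).
Integrating from C_{A0} to C_A: C_U = (1.32/2.10)·ln[(1.32+2.10·2.79)/(1.32+2.10·1.89)] = 0.6286·ln(7.179/5.298) = 0.1909 mol·L⁻¹.
Then C_D = (C_{A0}−C_A) − C_U = 0.8956 − 0.1909 = 0.7046 mol·L⁻¹.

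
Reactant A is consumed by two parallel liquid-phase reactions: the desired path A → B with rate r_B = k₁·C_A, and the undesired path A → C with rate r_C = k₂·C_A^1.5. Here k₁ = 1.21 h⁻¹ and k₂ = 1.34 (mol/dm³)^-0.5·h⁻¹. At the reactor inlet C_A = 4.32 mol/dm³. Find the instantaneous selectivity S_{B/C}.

0.434

S_{B/C} = r_B/r_C = (k₁·C_A)/(k₂·C_A^1.5) = (k₁/k₂)·C_A^-0.5.
= (1.21×4.320) / (1.34×4.320^1.5) = 5.227/12.03 = 0.434.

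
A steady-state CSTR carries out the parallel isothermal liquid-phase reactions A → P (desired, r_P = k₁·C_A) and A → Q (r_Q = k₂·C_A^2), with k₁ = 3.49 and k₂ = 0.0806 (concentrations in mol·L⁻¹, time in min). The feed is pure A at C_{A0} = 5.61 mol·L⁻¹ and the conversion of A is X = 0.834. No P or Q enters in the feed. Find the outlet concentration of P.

Exit C_A = C_{A0}(1−X) = 5.61×0.166 = 0.9313 mol·L⁻¹.
A CSTR operates uniformly at the exit composition, giving r_P = 3.250 and r_Q = 0.06990 (each k·C_A^n at C_A = 0.9313).
Fraction of consumed A going to P: r_P/(r_P+r_Q) = 0.9789.
C_P = 0.9789·C_{A0}·X = 0.9789×5.61×0.834 = 4.58 mol·L⁻¹.

4.58 mol·L⁻¹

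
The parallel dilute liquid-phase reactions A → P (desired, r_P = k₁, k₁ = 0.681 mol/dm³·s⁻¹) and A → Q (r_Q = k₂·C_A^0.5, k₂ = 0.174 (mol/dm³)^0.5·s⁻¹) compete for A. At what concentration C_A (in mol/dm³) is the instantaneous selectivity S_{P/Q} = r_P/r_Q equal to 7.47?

0.275 mol/dm³

S_{P/Q} = (k₁/k₂)·C_A^-0.5 ⇒ C_A = (S·k₂/k₁)^(-2).
= (7.47×0.174/0.681)^(-2) = (1.909)^(-2) = 0.275 mol/dm³.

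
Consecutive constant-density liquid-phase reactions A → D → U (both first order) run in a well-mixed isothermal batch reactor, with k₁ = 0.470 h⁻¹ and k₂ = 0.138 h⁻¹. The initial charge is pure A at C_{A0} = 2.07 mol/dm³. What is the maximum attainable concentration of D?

1.24 mol/dm³

Evaluating C_D at t_opt = ln(k₂/k₁)/(k₂−k₁) gives C_{D,max}/C_{A0} = (k₁/k₂)^[k₂/(k₂−k₁)].
= (0.470/0.138)^(0.138/(0.138−0.470)) = (3.406)^(-0.4157) = 0.6009.
C_{D,max} = 0.6009×2.07 = 1.24 mol/dm³.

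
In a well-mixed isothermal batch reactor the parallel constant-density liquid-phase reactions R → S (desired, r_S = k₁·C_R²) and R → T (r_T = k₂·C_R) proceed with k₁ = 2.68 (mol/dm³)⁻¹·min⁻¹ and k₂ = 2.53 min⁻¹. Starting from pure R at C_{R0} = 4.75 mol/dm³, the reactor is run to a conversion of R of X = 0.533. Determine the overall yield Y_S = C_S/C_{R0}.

0.416

C_R = C_{R0}(1−X) = 2.218 mol/dm³.
Along a PFR/batch, dC_T/dC_R = −r_T/(r_S+r_T) = −k₂/(k₂+k₁·C_R).
Integrating from C_{R0} to C_R: C_T = (2.53/2.68)·ln[(2.53+2.68·4.75)/(2.53+2.68·2.22)] = 0.9440·ln(15.26/8.475) = 0.5552 mol/dm³.
Then C_S = (C_{R0}−C_R) − C_T = 2.532 − 0.5552 = 1.977 mol/dm³.
Y_S = C_S/C_{R0} = 1.977/4.75 = 0.416.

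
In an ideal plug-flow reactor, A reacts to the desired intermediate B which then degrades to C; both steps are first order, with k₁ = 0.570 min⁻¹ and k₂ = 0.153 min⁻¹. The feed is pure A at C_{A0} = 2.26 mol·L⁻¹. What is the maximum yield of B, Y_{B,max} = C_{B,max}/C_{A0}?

0.617

Evaluating C_B at τ_opt = ln(k₂/k₁)/(k₂−k₁) gives C_{B,max}/C_{A0} = (k₁/k₂)^[k₂/(k₂−k₁)].
= (0.570/0.153)^(0.153/(0.153−0.570)) = (3.725)^(-0.3669) = 0.6172.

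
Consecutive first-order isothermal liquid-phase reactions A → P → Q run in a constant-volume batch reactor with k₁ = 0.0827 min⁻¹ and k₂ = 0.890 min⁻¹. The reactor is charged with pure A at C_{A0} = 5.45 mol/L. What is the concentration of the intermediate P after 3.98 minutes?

For first-order series with pure A initially, C_P(t) = k₁C_{A0}/(k₂−k₁)·(e^(−k₁t) − e^(−k₂t)).
e^(−k₁t) = e^(−0.0827×3.98) = e^(−0.3291) = 0.7195; e^(−k₂t) = e^(−3.542) = 0.02895.
C_P = 0.0827×5.45/(0.890−0.0827) × (0.7195−0.02895) = 0.5583×0.6906 = 0.3856 mol/L.

0.386 mol/L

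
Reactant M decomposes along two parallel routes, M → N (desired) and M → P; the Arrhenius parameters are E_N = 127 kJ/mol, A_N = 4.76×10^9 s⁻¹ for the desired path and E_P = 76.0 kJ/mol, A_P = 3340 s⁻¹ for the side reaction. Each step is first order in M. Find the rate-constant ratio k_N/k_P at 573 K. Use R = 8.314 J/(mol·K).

32.0

Since both paths have the same order in M, the concentration cancels and S_{N/P} = k_N/k_P = (A_N/A_P)·exp[(E_P−E_N)/(RT)].
(E_P−E_N)/(RT) = (76.0−127)×10³/(8.314×573) = -51000/4764 = -10.71.
k_N/k_P = (4.76×10^9/3340)·exp(-10.71) = 1.425×10^6 × 2.242×10^-5 = 32.0.
Since E_N > E_P, raising the temperature improves selectivity toward N.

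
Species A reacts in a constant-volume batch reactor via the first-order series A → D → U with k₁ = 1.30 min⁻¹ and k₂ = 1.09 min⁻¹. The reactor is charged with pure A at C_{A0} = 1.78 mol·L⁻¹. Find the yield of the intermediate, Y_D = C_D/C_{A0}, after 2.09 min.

Solving the coupled first-order balances gives C_D(t) = [k₁/(k₂−k₁)]·C_{A0}·(e^(−k₁t) − e^(−k₂t)).
e^(−k₁t) = e^(−1.30×2.09) = e^(−2.717) = 0.06607; e^(−k₂t) = e^(−2.278) = 0.1025.
C_D = 1.30×1.78/(1.09−1.30) × (0.06607−0.1025) = (-11.02)×(-0.03641) = 0.4012 mol·L⁻¹.
Y_D = C_D/C_{A0} = 0.4012/1.78 = 0.225.

0.225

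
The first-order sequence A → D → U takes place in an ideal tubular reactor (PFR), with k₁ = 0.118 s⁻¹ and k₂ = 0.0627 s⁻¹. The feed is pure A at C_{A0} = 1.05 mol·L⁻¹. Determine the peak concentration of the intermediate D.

Evaluating C_D at τ_opt = ln(k₂/k₁)/(k₂−k₁) gives C_{D,max}/C_{A0} = (k₁/k₂)^[k₂/(k₂−k₁)].
= (0.118/0.0627)^(0.0627/(0.0627−0.118)) = (1.882)^(-1.134) = 0.4882.
C_{D,max} = 0.4882×1.05 = 0.513 mol·L⁻¹.

0.513 mol·L⁻¹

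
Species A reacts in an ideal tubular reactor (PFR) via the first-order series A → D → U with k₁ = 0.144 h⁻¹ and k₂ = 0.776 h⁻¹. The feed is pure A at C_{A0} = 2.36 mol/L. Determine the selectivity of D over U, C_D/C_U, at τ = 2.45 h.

0.736

The intermediate concentration in a first-order A→B→C sequence is C_D = k₁C_{A0}(e^(−k₁τ) − e^(−k₂τ))/(k₂−k₁).
e^(−k₁τ) = e^(−0.144×2.45) = e^(−0.3528) = 0.7027; e^(−k₂τ) = e^(−1.901) = 0.1494.
C_D = 0.144×2.36/(0.776−0.144) × (0.7027−0.1494) = 0.5377×0.5533 = 0.2975 mol/L.
C_A = C_{A0}e^(−k₁τ) = 1.658 mol/L, so C_U = C_{A0}−C_A−C_D = 0.4040 mol/L; C_D/C_U = 0.736.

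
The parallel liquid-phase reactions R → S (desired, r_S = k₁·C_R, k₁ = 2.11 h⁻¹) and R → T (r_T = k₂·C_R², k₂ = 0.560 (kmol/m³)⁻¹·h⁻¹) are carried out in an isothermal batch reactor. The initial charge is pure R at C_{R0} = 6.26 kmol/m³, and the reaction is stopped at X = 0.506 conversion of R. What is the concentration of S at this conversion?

1.43 kmol/m³

C_R = C_{R0}(1−X) = 3.092 kmol/m³.
Along a PFR/batch, dC_S/dC_R = −r_S/(r_S+r_T) = −k₁/(k₁+k₂·C_R).
Integrating from C_{R0} to C_R: C_S = (2.11/0.560)·ln[(2.11+0.560·6.26)/(2.11+0.560·3.09)] = 3.768·ln(5.616/3.842) = 1.430 kmol/m³.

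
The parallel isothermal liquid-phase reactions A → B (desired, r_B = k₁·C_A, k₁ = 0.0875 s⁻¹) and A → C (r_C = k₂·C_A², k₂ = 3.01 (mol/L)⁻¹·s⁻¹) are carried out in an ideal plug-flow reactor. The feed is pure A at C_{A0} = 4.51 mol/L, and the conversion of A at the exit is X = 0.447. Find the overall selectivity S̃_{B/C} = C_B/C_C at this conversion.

C_A = C_{A0}(1−X) = 2.494 mol/L.
Along a PFR/batch, dC_B/dC_A = −r_B/(r_B+r_C) = −k₁/(k₁+k₂·C_A).
Integrating from C_{A0} to C_A: C_B = (0.0875/3.01)·ln[(0.0875+3.01·4.51)/(0.0875+3.01·2.49)] = 0.02907·ln(13.66/7.595) = 0.01707 mol/L.
C_C = (C_{A0}−C_A)−C_B = 1.999 mol/L; S̃_{B/C} = 0.01707/1.999 = 0.00854.

0.00854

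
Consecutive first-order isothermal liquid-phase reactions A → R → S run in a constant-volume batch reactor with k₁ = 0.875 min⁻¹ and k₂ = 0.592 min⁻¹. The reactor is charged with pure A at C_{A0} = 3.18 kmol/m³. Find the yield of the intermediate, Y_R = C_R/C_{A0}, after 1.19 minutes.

0.437

For first-order series with pure A initially, C_R(t) = k₁C_{A0}/(k₂−k₁)·(e^(−k₁t) − e^(−k₂t)).
e^(−k₁t) = e^(−0.875×1.19) = e^(−1.041) = 0.3530; e^(−k₂t) = e^(−0.7045) = 0.4944.
C_R = 0.875×3.18/(0.592−0.875) × (0.3530−0.4944) = (-9.832)×(-0.1414) = 1.390 kmol/m³.
Y_R = C_R/C_{A0} = 1.390/3.18 = 0.437.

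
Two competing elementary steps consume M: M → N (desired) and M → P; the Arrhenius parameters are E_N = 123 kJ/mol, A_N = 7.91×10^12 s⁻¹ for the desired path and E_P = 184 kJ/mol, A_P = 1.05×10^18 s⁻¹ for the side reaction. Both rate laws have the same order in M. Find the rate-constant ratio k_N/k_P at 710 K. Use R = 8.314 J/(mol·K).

Since both paths have the same order in M, the concentration cancels and S_{N/P} = k_N/k_P = (A_N/A_P)·exp[(E_P−E_N)/(RT)].
(E_P−E_N)/(RT) = (184−123)×10³/(8.314×710) = 61000/5903 = 10.33.
k_N/k_P = (7.91×10^12/1.05×10^18)·exp(10.33) = 7.533×10^-6 × 30756 = 0.232.
Since E_N < E_P, lowering the temperature improves selectivity toward N.

0.232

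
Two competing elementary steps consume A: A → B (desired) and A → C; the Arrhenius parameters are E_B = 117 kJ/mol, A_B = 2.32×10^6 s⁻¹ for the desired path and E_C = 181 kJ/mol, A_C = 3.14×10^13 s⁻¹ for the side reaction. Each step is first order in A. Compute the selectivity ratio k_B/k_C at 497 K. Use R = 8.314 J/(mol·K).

0.394

With equal orders, S_{B/C} = k_B/k_C = (A_B/A_C)·exp[(E_C−E_B)/(RT)].
(E_C−E_B)/(RT) = (181−117)×10³/(8.314×497) = 64000/4132 = 15.49.
k_B/k_C = (2.32×10^6/3.14×10^13)·exp(15.49) = 7.389×10^-8 × 5.329×10^6 = 0.394.
Since E_B < E_C, lowering the temperature improves selectivity toward B.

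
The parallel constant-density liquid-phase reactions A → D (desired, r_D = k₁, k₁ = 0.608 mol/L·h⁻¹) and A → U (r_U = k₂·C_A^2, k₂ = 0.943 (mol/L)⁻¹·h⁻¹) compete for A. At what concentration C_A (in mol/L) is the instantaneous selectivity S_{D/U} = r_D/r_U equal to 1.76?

0.605 mol/L

S_{D/U} = (k₁/k₂)·C_A^-2 ⇒ C_A = (S·k₂/k₁)^(-0.5).
= (1.76×0.943/0.608)^(-0.5) = (2.730)^(-0.5) = 0.605 mol/L.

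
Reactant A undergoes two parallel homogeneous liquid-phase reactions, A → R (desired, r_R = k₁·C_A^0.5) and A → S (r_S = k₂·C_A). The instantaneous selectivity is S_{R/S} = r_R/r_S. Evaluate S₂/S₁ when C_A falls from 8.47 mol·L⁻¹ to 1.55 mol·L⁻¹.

S_{R/S} = (k₁/k₂)·C_A^-0.5, so S₂/S₁ = (C_{A,2}/C_{A,1})^-0.5.
= (1.55/8.47)^(-0.5) = (0.1830)^(-0.5) = 2.34.

2.34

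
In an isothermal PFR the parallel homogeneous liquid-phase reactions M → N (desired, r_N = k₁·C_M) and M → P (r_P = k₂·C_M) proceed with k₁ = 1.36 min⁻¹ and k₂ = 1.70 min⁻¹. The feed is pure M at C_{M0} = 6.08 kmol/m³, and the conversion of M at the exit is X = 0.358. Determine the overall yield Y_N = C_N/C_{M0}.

C_M = C_{M0}(1−X) = 3.903 kmol/m³.
Both paths are first order in M, so the instantaneous fraction to N is constant: dC_N/d(−C_M) = k₁/(k₁+k₂) = 0.4444.
C_N = 0.4444·(C_{M0}−C_M) = 0.4444×2.177 = 0.967 kmol/m³.
Y_N = C_N/C_{M0} = 0.9674/6.08 = 0.159.

0.159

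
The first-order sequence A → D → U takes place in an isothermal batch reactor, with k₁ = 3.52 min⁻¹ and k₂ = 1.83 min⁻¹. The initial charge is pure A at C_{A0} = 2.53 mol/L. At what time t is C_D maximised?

0.387 min

The intermediate peaks when r₁ = r₂, i.e. k₁e^(−k₁t) = k₂e^(−k₂t), giving t_opt = ln(k₂/k₁)/(k₂−k₁).
= ln(1.83/3.52)/(1.83−3.52) = ln(0.5199)/-1.690 = -0.6541/-1.690 = 0.387 min.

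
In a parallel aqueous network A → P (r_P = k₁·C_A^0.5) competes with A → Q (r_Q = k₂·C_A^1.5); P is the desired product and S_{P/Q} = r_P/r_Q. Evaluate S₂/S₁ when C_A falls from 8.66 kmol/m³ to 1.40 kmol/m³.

6.19

S_{P/Q} = (k₁/k₂)·C_A⁻¹, so S₂/S₁ = (C_{A,2}/C_{A,1})⁻¹.
= 8.66/1.40 = 6.19.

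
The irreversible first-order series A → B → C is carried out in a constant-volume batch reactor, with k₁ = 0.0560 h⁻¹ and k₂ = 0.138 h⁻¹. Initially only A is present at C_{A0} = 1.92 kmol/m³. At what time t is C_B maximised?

Setting dC_B/dt = 0 gives t_opt = ln(k₂/k₁)/(k₂−k₁).
= ln(0.138/0.0560)/(0.138−0.0560) = ln(2.464)/0.08200 = 0.9019/0.08200 = 11.0 h.

11.0 h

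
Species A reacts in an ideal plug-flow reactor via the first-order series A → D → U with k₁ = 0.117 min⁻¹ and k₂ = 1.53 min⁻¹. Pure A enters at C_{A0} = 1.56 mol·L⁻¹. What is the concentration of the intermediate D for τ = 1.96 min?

0.0963 mol·L⁻¹

Solving the coupled first-order balances gives C_D(τ) = [k₁/(k₂−k₁)]·C_{A0}·(e^(−k₁τ) − e^(−k₂τ)).
e^(−k₁τ) = e^(−0.117×1.96) = e^(−0.2293) = 0.7951; e^(−k₂τ) = e^(−2.999) = 0.04985.
C_D = 0.117×1.56/(1.53−0.117) × (0.7951−0.04985) = 0.1292×0.7452 = 0.09626 mol·L⁻¹.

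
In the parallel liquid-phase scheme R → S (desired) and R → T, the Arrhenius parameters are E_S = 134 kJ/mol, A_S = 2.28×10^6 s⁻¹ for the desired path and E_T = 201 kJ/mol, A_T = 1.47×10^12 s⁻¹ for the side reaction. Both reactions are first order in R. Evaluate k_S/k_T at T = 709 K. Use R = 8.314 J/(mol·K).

0.134

With equal orders, S_{S/T} = k_S/k_T = (A_S/A_T)·exp[(E_T−E_S)/(RT)].
(E_T−E_S)/(RT) = (201−134)×10³/(8.314×709) = 67000/5895 = 11.37.
k_S/k_T = (2.28×10^6/1.47×10^12)·exp(11.37) = 1.551×10^-6 × 86360 = 0.134.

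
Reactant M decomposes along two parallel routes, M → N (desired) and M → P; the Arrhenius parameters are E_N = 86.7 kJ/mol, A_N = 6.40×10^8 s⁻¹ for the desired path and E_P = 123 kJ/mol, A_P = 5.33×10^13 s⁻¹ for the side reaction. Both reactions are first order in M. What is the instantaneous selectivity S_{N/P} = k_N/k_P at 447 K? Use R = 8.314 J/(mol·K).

0.210

With equal orders, S_{N/P} = k_N/k_P = (A_N/A_P)·exp[(E_P−E_N)/(RT)].
(E_P−E_N)/(RT) = (123−86.7)×10³/(8.314×447) = 36300/3716 = 9.768.
k_N/k_P = (6.40×10^8/5.33×10^13)·exp(9.768) = 1.201×10^-5 × 17459 = 0.210.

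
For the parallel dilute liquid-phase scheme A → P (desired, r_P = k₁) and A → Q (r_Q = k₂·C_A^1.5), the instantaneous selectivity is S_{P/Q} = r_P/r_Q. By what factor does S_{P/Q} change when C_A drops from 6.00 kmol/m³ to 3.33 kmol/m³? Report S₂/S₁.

2.42

S_{P/Q} = (k₁/k₂)·C_A^-1.5, so S₂/S₁ = (C_{A,2}/C_{A,1})^-1.5.
= (3.33/6.00)^(-1.5) = (0.5550)^(-1.5) = 2.42.
Selectivity toward P rises as C_A falls — low-concentration operation is favoured.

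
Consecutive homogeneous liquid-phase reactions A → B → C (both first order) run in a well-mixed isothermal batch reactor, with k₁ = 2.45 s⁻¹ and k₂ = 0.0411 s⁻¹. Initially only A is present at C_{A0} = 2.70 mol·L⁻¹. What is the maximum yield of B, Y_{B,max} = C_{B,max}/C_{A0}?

0.933

Evaluating C_B at t_opt = ln(k₂/k₁)/(k₂−k₁) gives C_{B,max}/C_{A0} = (k₁/k₂)^[k₂/(k₂−k₁)].
= (2.45/0.0411)^(0.0411/(0.0411−2.45)) = (59.61)^(-0.01706) = 0.9326.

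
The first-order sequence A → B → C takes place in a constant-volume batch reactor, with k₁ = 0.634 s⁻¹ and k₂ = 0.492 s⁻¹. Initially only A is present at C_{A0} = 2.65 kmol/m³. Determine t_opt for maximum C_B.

The intermediate peaks when r₁ = r₂, i.e. k₁e^(−k₁t) = k₂e^(−k₂t), giving t_opt = ln(k₂/k₁)/(k₂−k₁).
= ln(0.492/0.634)/(0.492−0.634) = ln(0.7760)/-0.1420 = -0.2536/-0.1420 = 1.79 s.

1.79 s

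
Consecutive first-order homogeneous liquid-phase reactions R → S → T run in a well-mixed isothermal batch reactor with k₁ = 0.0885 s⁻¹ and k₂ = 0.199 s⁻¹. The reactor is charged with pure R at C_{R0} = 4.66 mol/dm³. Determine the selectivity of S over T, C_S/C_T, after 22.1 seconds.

0.137

The intermediate concentration in a first-order A→B→C sequence is C_S = k₁C_{R0}(e^(−k₁t) − e^(−k₂t))/(k₂−k₁).
e^(−k₁t) = e^(−0.0885×22.1) = e^(−1.956) = 0.1414; e^(−k₂t) = e^(−4.398) = 0.01230.
C_S = 0.0885×4.66/(0.199−0.0885) × (0.1414−0.01230) = 3.732×0.1291 = 0.4820 mol/dm³.
C_R = C_{R0}e^(−k₁t) = 0.6591 mol/dm³, so C_T = C_{R0}−C_R−C_S = 3.519 mol/dm³; C_S/C_T = 0.137.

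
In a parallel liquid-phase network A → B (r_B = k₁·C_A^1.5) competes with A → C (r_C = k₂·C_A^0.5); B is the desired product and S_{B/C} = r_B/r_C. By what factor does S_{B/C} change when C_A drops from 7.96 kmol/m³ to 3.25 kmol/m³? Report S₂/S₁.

S_{B/C} = (k₁/k₂)·C_A, so S₂/S₁ = (C_{A,2}/C_{A,1}).
= 3.25/7.96 = 0.408.
Selectivity toward B falls as C_A falls — high-concentration operation is favoured.

0.408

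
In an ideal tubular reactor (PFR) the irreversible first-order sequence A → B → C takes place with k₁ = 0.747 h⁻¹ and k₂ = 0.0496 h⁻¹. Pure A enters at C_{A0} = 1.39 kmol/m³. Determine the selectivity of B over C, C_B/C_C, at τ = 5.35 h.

For first-order series with pure A initially, C_B(τ) = k₁C_{A0}/(k₂−k₁)·(e^(−k₁τ) − e^(−k₂τ)).
e^(−k₁τ) = e^(−0.747×5.35) = e^(−3.996) = 0.01838; e^(−k₂τ) = e^(−0.2654) = 0.7669.
C_B = 0.747×1.39/(0.0496−0.747) × (0.01838−0.7669) = (-1.489)×(-0.7485) = 1.114 kmol/m³.
C_A = C_{A0}e^(−k₁τ) = 0.02555 kmol/m³, so C_C = C_{A0}−C_A−C_B = 0.2500 kmol/m³; C_B/C_C = 4.46.

4.46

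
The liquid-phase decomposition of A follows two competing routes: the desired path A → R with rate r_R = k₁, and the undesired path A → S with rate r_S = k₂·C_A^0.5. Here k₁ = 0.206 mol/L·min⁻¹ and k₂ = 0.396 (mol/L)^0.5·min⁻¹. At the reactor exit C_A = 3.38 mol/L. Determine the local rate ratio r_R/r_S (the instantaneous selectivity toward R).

S_{R/S} = r_R/r_S = (k₁)/(k₂·C_A^0.5) = (k₁/k₂)·C_A^-0.5.
= (0.206) / (0.396×3.380^0.5) = 0.2060/0.7280 = 0.283.
The undesired path is higher order in A, so low C_A (CSTR or dilute feed) favours R.

0.283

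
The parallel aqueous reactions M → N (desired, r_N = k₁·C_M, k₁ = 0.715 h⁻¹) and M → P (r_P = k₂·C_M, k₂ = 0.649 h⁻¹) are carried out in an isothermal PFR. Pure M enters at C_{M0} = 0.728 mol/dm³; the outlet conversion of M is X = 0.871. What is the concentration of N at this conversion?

C_M = C_{M0}(1−X) = 0.09391 mol/dm³.
Both paths are first order in M, so the instantaneous fraction to N is constant: dC_N/d(−C_M) = k₁/(k₁+k₂) = 0.5242.
C_N = 0.5242·(C_{M0}−C_M) = 0.5242×0.6341 = 0.332 mol/dm³.

0.332 mol/dm³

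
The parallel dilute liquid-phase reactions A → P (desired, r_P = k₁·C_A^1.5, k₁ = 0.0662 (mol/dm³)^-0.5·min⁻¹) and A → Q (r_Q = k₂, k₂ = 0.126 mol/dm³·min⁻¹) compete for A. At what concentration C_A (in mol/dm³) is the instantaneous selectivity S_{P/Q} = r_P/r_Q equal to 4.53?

4.20 mol/dm³

S_{P/Q} = (k₁/k₂)·C_A^1.5 ⇒ C_A = (S·k₂/k₁)^(1/1.5).
= (4.53×0.126/0.0662)^(0.6667) = (8.622)^(0.6667) = 4.20 mol/dm³.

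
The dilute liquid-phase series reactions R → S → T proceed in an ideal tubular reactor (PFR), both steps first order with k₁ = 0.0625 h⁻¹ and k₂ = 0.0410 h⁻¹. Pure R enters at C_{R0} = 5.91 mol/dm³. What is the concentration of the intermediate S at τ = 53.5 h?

Solving the coupled first-order balances gives C_S(τ) = [k₁/(k₂−k₁)]·C_{R0}·(e^(−k₁τ) − e^(−k₂τ)).
e^(−k₁τ) = e^(−0.0625×53.5) = e^(−3.344) = 0.03530; e^(−k₂τ) = e^(−2.194) = 0.1115.
C_S = 0.0625×5.91/(0.0410−0.0625) × (0.03530−0.1115) = (-17.18)×(-0.07622) = 1.310 mol/dm³.

1.31 mol/dm³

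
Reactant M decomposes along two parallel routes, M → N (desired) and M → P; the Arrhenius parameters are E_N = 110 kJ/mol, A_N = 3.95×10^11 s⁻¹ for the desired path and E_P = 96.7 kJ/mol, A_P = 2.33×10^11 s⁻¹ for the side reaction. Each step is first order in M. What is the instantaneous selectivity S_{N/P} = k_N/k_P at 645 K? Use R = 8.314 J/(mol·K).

0.142

Since both paths have the same order in M, the concentration cancels and S_{N/P} = k_N/k_P = (A_N/A_P)·exp[(E_P−E_N)/(RT)].
(E_P−E_N)/(RT) = (96.7−110)×10³/(8.314×645) = -13300/5363 = -2.480.
k_N/k_P = (3.95×10^11/2.33×10^11)·exp(-2.480) = 1.695 × 0.08373 = 0.142.
Since E_N > E_P, raising the temperature improves selectivity toward N.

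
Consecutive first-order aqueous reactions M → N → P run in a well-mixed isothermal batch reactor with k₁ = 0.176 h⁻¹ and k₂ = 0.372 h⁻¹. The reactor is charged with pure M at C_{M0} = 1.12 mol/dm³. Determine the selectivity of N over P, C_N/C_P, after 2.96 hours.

1.37

For first-order series with pure M initially, C_N(t) = k₁C_{M0}/(k₂−k₁)·(e^(−k₁t) − e^(−k₂t)).
e^(−k₁t) = e^(−0.176×2.96) = e^(−0.5210) = 0.5940; e^(−k₂t) = e^(−1.101) = 0.3325.
C_N = 0.176×1.12/(0.372−0.176) × (0.5940−0.3325) = 1.006×0.2615 = 0.2629 mol/dm³.
C_M = C_{M0}e^(−k₁t) = 0.6652 mol/dm³, so C_P = C_{M0}−C_M−C_N = 0.1918 mol/dm³; C_N/C_P = 1.37.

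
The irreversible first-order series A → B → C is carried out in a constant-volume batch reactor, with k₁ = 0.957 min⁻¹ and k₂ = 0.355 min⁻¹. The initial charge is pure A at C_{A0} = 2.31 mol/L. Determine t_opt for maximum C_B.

The intermediate peaks when r₁ = r₂, i.e. k₁e^(−k₁t) = k₂e^(−k₂t), giving t_opt = ln(k₂/k₁)/(k₂−k₁).
= ln(0.355/0.957)/(0.355−0.957) = ln(0.3710)/-0.6020 = -0.9917/-0.6020 = 1.65 min.

1.65 min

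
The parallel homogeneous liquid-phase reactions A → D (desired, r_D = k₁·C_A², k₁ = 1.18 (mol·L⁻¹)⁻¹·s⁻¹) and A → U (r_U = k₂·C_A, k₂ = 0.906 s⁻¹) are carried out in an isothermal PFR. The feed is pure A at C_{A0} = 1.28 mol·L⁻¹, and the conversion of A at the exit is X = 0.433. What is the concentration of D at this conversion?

0.312 mol·L⁻¹

C_A = C_{A0}(1−X) = 0.7258 mol·L⁻¹.
Along a PFR/batch, dC_U/dC_A = −r_U/(r_D+r_U) = −k₂/(k₂+k₁·C_A).
Integrating from C_{A0} to C_A: C_U = (0.906/1.18)·ln[(0.906+1.18·1.28)/(0.906+1.18·0.726)] = 0.7678·ln(2.416/1.762) = 0.2423 mol·L⁻¹.
Then C_D = (C_{A0}−C_A) − C_U = 0.5542 − 0.2423 = 0.3119 mol·L⁻¹.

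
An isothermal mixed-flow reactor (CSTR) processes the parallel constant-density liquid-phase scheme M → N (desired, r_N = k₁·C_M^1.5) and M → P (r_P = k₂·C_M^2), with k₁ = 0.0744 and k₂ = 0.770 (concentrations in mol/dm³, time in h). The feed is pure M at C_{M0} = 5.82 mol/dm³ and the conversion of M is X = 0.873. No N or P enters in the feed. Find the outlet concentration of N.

0.513 mol/dm³

Exit C_M = C_{M0}(1−X) = 5.82×0.127 = 0.7391 mol/dm³.
In a CSTR the entire volume is at exit conditions, so r_N = 0.0744×0.7391^1.5 = 0.04728 and r_P = 0.770×0.7391^2 = 0.4207.
Fraction of consumed M going to N: r_N/(r_N+r_P) = 0.1010.
C_N = 0.1010·C_{M0}·X = 0.1010×5.82×0.873 = 0.513 mol/dm³.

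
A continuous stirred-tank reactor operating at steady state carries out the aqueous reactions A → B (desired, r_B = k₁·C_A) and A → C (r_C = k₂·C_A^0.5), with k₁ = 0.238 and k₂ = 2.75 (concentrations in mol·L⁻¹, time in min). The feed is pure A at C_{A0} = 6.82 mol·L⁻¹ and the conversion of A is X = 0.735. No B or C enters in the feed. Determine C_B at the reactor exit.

Exit C_A = C_{A0}(1−X) = 6.82×0.265 = 1.807 mol·L⁻¹.
A CSTR operates uniformly at the exit composition, giving r_B = 0.4301 and r_C = 3.697 (each k·C_A^n at C_A = 1.807).
Fraction of consumed A going to B: r_B/(r_B+r_C) = 0.1042.
C_B = 0.1042·C_{A0}·X = 0.1042×6.82×0.735 = 0.522 mol·L⁻¹.

0.522 mol·L⁻¹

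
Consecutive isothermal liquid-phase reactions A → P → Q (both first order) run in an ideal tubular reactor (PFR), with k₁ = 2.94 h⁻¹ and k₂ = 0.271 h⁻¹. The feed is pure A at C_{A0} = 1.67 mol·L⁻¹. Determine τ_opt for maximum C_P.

Setting dC_P/dτ = 0 gives τ_opt = ln(k₂/k₁)/(k₂−k₁).
= ln(0.271/2.94)/(0.271−2.94) = ln(0.09218)/-2.669 = -2.384/-2.669 = 0.893 h.

0.893 h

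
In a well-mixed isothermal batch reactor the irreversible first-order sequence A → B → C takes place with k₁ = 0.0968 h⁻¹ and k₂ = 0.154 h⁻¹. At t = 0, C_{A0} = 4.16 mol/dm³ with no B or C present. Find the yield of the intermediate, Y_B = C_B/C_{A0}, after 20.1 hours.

Solving the coupled first-order balances gives C_B(t) = [k₁/(k₂−k₁)]·C_{A0}·(e^(−k₁t) − e^(−k₂t)).
e^(−k₁t) = e^(−0.0968×20.1) = e^(−1.946) = 0.1429; e^(−k₂t) = e^(−3.095) = 0.04526.
C_B = 0.0968×4.16/(0.154−0.0968) × (0.1429−0.04526) = 7.040×0.09763 = 0.6873 mol/dm³.
Y_B = C_B/C_{A0} = 0.6873/4.16 = 0.165.

0.165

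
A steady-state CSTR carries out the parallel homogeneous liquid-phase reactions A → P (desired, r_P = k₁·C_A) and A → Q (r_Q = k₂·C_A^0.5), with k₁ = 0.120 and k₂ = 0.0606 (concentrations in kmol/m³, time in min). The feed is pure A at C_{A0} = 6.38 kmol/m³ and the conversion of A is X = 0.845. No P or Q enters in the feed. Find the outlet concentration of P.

3.58 kmol/m³

Exit C_A = C_{A0}(1−X) = 6.38×0.155 = 0.9889 kmol/m³.
Rates in a CSTR are evaluated at the outlet concentration: r_P = 0.120×0.9889 = 0.1187, r_Q = 0.0606×0.9889^0.5 = 0.06026.
Fraction of consumed A going to P: r_P/(r_P+r_Q) = 0.6632.
C_P = 0.6632·C_{A0}·X = 0.6632×6.38×0.845 = 3.58 kmol/m³.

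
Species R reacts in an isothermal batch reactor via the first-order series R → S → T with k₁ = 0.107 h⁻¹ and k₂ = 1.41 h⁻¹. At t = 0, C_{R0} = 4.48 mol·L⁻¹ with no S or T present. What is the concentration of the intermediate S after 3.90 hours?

The intermediate concentration in a first-order A→B→C sequence is C_S = k₁C_{R0}(e^(−k₁t) − e^(−k₂t))/(k₂−k₁).
e^(−k₁t) = e^(−0.107×3.90) = e^(−0.4173) = 0.6588; e^(−k₂t) = e^(−5.499) = 0.004091.
C_S = 0.107×4.48/(1.41−0.107) × (0.6588−0.004091) = 0.3679×0.6547 = 0.2409 mol·L⁻¹.

0.241 mol·L⁻¹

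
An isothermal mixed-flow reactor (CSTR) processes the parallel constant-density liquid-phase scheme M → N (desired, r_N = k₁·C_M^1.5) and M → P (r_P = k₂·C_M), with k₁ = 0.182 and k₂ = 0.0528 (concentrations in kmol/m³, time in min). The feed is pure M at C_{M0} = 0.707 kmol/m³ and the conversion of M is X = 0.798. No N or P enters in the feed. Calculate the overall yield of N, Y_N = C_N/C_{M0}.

0.451

Exit C_M = C_{M0}(1−X) = 0.707×0.202 = 0.1428 kmol/m³.
A CSTR operates uniformly at the exit composition, giving r_N = 0.009823 and r_P = 0.007541 (each k·C_M^n at C_M = 0.1428).
Fraction of consumed M going to N: r_N/(r_N+r_P) = 0.5657.
C_N = 0.5657·C_{M0}·X = 0.5657×0.707×0.798 = 0.319 kmol/m³; Y_N = C_N/C_{M0} = 0.451.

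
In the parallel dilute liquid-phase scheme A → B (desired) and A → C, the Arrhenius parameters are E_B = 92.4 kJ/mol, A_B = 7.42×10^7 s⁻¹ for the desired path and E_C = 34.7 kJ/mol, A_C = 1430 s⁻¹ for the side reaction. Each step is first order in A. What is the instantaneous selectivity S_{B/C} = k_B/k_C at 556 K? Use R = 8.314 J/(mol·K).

0.197

k_B/k_C = (A_B/A_C)·exp[−(E_B−E_C)/(RT)] = (A_B/A_C)·exp[(E_C−E_B)/(RT)].
(E_C−E_B)/(RT) = (34.7−92.4)×10³/(8.314×556) = -57700/4623 = -12.48.
k_B/k_C = (7.42×10^7/1430)·exp(-12.48) = 51888 × 3.794×10^-6 = 0.197.
Since E_B > E_C, raising the temperature improves selectivity toward B.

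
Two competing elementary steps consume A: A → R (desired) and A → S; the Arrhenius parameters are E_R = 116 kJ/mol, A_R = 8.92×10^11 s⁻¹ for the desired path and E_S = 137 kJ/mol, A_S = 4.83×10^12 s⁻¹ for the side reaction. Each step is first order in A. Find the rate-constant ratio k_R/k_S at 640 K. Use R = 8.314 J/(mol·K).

Since both paths have the same order in A, the concentration cancels and S_{R/S} = k_R/k_S = (A_R/A_S)·exp[(E_S−E_R)/(RT)].
(E_S−E_R)/(RT) = (137−116)×10³/(8.314×640) = 21000/5321 = 3.947.
k_R/k_S = (8.92×10^11/4.83×10^12)·exp(3.947) = 0.1847 × 51.76 = 9.56.

9.56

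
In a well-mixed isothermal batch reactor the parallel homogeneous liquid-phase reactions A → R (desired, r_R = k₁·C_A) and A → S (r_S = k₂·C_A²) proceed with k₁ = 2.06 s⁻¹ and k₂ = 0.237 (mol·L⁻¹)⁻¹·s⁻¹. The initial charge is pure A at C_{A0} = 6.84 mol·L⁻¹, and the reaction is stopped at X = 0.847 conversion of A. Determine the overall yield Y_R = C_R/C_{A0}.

0.593

C_A = C_{A0}(1−X) = 1.047 mol·L⁻¹.
Along a PFR/batch, dC_R/dC_A = −r_R/(r_R+r_S) = −k₁/(k₁+k₂·C_A).
Integrating from C_{A0} to C_A: C_R = (2.06/0.237)·ln[(2.06+0.237·6.84)/(2.06+0.237·1.05)] = 8.692·ln(3.681/2.308) = 4.058 mol·L⁻¹.
Y_R = C_R/C_{A0} = 4.058/6.84 = 0.593.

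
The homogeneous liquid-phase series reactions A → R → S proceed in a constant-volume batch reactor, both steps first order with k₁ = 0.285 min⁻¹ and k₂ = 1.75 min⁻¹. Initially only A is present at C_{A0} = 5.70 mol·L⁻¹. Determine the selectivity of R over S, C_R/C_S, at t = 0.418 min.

2.38

Solving the coupled first-order balances gives C_R(t) = [k₁/(k₂−k₁)]·C_{A0}·(e^(−k₁t) − e^(−k₂t)).
e^(−k₁t) = e^(−0.285×0.418) = e^(−0.1191) = 0.8877; e^(−k₂t) = e^(−0.7315) = 0.4812.
C_R = 0.285×5.70/(1.75−0.285) × (0.8877−0.4812) = 1.109×0.4065 = 0.4508 mol·L⁻¹.
C_A = C_{A0}e^(−k₁t) = 5.060 mol·L⁻¹, so C_S = C_{A0}−C_A−C_R = 0.1894 mol·L⁻¹; C_R/C_S = 2.38.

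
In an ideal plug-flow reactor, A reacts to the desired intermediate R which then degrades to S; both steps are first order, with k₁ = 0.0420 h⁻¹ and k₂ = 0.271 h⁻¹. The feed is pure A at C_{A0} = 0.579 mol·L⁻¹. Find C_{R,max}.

0.0637 mol·L⁻¹

At the optimum, C_{R,max}/C_{A0} = (k₁/k₂)^[k₂/(k₂−k₁)].
= (0.0420/0.271)^(0.271/(0.271−0.0420)) = (0.1550)^(1.183) = 0.1101.
C_{R,max} = 0.1101×0.579 = 0.0637 mol·L⁻¹.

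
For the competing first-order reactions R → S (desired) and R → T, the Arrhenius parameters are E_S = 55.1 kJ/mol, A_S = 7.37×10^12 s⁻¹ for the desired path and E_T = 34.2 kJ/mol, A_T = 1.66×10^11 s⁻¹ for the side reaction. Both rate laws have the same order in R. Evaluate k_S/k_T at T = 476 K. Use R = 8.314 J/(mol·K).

0.226

k_S/k_T = (A_S/A_T)·exp[−(E_S−E_T)/(RT)] = (A_S/A_T)·exp[(E_T−E_S)/(RT)].
(E_T−E_S)/(RT) = (34.2−55.1)×10³/(8.314×476) = -20900/3957 = -5.281.
k_S/k_T = (7.37×10^12/1.66×10^11)·exp(-5.281) = 44.40 × 0.005087 = 0.226.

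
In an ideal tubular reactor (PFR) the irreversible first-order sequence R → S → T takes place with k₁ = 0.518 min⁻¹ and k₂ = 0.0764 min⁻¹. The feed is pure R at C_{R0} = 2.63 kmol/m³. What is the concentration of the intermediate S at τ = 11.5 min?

1.27 kmol/m³

For first-order series with pure R initially, C_S(τ) = k₁C_{R0}/(k₂−k₁)·(e^(−k₁τ) − e^(−k₂τ)).
e^(−k₁τ) = e^(−0.518×11.5) = e^(−5.957) = 0.002588; e^(−k₂τ) = e^(−0.8786) = 0.4154.
C_S = 0.518×2.63/(0.0764−0.518) × (0.002588−0.4154) = (-3.085)×(-0.4128) = 1.273 kmol/m³.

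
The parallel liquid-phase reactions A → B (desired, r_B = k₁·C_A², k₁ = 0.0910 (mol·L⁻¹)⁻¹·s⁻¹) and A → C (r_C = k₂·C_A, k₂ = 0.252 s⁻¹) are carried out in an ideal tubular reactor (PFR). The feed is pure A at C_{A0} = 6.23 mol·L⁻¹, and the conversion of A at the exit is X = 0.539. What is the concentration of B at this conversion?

2.06 mol·L⁻¹

C_A = C_{A0}(1−X) = 2.872 mol·L⁻¹.
Along a PFR/batch, dC_C/dC_A = −r_C/(r_B+r_C) = −k₂/(k₂+k₁·C_A).
Integrating from C_{A0} to C_A: C_C = (0.252/0.0910)·ln[(0.252+0.0910·6.23)/(0.252+0.0910·2.87)] = 2.769·ln(0.8189/0.5134) = 1.293 mol·L⁻¹.
Then C_B = (C_{A0}−C_A) − C_C = 3.358 − 1.293 = 2.065 mol·L⁻¹.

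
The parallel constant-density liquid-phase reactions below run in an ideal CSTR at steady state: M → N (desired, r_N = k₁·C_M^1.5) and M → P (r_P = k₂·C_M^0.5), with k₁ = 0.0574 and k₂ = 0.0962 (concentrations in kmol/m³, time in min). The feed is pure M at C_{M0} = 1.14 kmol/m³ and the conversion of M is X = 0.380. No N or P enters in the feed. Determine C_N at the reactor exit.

Exit C_M = C_{M0}(1−X) = 1.14×0.620 = 0.7068 kmol/m³.
In a CSTR the entire volume is at exit conditions, so r_N = 0.0574×0.7068^1.5 = 0.03411 and r_P = 0.0962×0.7068^0.5 = 0.08088.
Fraction of consumed M going to N: r_N/(r_N+r_P) = 0.2966.
C_N = 0.2966·C_{M0}·X = 0.2966×1.14×0.380 = 0.129 kmol/m³.

0.129 kmol/m³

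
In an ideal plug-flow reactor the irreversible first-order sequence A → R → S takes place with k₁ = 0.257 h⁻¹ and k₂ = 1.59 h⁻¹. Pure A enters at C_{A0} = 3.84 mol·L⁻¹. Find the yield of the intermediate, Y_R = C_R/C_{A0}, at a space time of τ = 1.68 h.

0.112

For first-order series with pure A initially, C_R(τ) = k₁C_{A0}/(k₂−k₁)·(e^(−k₁τ) − e^(−k₂τ)).
e^(−k₁τ) = e^(−0.257×1.68) = e^(−0.4318) = 0.6494; e^(−k₂τ) = e^(−2.671) = 0.06917.
C_R = 0.257×3.84/(1.59−0.257) × (0.6494−0.06917) = 0.7403×0.5802 = 0.4295 mol·L⁻¹.
Y_R = C_R/C_{A0} = 0.4295/3.84 = 0.112.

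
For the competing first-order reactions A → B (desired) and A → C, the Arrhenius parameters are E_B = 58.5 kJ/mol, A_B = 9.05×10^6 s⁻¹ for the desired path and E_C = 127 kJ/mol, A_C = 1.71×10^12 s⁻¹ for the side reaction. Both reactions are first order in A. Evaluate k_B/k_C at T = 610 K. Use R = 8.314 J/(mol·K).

k_B/k_C = (A_B/A_C)·exp[−(E_B−E_C)/(RT)] = (A_B/A_C)·exp[(E_C−E_B)/(RT)].
(E_C−E_B)/(RT) = (127−58.5)×10³/(8.314×610) = 68500/5072 = 13.51.
k_B/k_C = (9.05×10^6/1.71×10^12)·exp(13.51) = 5.292×10^-6 × 7.344×10^5 = 3.89.

3.89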